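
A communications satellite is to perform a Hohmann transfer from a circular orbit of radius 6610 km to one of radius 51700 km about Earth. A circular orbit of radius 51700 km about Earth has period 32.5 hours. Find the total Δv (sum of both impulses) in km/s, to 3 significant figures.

From Kepler's third law T² = 4π²r³/μ at r = 51700 km, T = 32.5 hours = 32.5 × 3600 s = 1.170×10^5 s: μ = 4π²r³/T² = 3.98529×10^5 km³/s².
Semi-major axis of the transfer orbit: a_t = (6610 + 51700)/2 = 29155 km.
At r₁ the circular-orbit speed is v₁ = √(μ/r₁) = 7.7648 km/s.
Transfer-orbit speed at r₁ (vis-viva): v_p = √[μ(2/r₁ − 1/a_t)] = 10.340 km/s.
First burn Δv₁ = |v_p − v₁| = 2.5752 km/s.
Circular speed at r₂: v₂ = √(μ/r₂) = 2.7764 km/s.
Transfer-orbit speed at r₂: v_a = √[μ(2/r₂ − 1/a_t)] = 1.3220 km/s.
Second burn Δv₂ = |v₂ − v_a| = 1.4544 km/s.
Δv = Δv₁ + Δv₂ = 2.5752 + 1.4544 = 4.030 km/s.

Δv = 4.03 km/s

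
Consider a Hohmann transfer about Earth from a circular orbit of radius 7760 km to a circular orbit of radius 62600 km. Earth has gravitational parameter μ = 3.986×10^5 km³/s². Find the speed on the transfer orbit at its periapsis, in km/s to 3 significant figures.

v = 9.56 km/s

The Hohmann ellipse has a_t = (r₁ + r₂)/2 = 35180 km.
At periapsis, r = 7760 km.
From the vis-viva equation, v = √[μ(2/r − 1/a_t)] = 9.560 km/s.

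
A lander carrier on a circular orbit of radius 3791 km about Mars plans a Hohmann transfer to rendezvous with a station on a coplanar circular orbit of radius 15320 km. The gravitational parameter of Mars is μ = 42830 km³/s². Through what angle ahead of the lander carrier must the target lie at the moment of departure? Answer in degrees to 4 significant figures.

The Hohmann ellipse has a_t = (r₁ + r₂)/2 = 9555.5 km.
The half-period of the transfer ellipse is t = π√(a_t³/μ) = 14179 s.
Target angular speed ω₂ = √(μ/r₂³) = 1.0914×10^-4 rad/s.
Angle swept by the target during transfer: ω₂·t = 1.5475 rad = 88.67°.
The lander carrier traverses 180° on the transfer ellipse, so the target must lead by 180° − 88.67° = 91.33°.

φ = 91.33°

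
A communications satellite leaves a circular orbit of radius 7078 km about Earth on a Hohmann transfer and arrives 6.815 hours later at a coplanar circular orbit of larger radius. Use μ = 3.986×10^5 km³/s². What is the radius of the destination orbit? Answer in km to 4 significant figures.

r₂ = 50860 km

Transfer time t = 6.815 hours = 24534 s, and t = π√(a_t³/μ).
So a_t = (μ t²/π²)^(1/3) = (3.986×10^5 × (24534)² / π²)^(1/3) = 28968 km.
Since a_t = (r₁ + r₂)/2, r₂ = 2a_t − r₁ = 2×28968 − 7078 = 50858 km.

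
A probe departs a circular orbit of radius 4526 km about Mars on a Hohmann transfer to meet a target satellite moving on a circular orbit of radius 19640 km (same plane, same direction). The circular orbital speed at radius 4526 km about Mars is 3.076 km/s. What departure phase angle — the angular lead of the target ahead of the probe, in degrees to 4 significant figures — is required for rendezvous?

From the circular-orbit relation v² = μ/r at r = 4526 km: μ = v²r = (3.076)² × 4526 = 42824.0 km³/s².
Transfer-ellipse semi-major axis a_t = (r₁ + r₂)/2 = (4526 + 19640)/2 = 12083 km.
The half-period of the transfer ellipse is t = π√(a_t³/μ) = 20160 s.
The target's mean motion on its circular orbit is ω₂ = √(μ/r₂³) = 7.519×10^-5 rad/s.
Angle swept by the target during transfer: ω₂·t = 1.516 rad = 86.86°.
Arrival is 180° from departure on the ellipse, so φ = 180° − 86.86° = 93.14°.

φ = 93.14°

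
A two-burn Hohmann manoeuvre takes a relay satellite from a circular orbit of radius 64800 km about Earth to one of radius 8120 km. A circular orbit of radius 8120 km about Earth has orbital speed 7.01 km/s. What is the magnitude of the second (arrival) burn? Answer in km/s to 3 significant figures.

From the circular-orbit relation v² = μ/r at r = 8120 km: μ = v²r = (7.01)² × 8120 = 3.99018×10^5 km³/s².
The Hohmann ellipse has a_t = (r₁ + r₂)/2 = 36460 km.
Circular speed at r = 8120 km: v_c = √(μ/r) = 7.010 km/s.
Vis-viva on the transfer ellipse at r = 8120 km gives v_t = √[μ(2/r − 1/a_t)] = 9.345 km/s.
Δv₂ = |v_t − v_c| = |9.345 − 7.010| = 2.335 km/s.

Δv₂ = 2.34 km/s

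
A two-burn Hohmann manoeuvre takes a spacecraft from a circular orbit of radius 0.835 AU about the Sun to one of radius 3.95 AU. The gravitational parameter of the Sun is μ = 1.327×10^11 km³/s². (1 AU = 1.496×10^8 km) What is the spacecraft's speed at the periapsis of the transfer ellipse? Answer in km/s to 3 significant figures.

In km: r₁ = 0.835 × 1.496×10^8 = 1.24916×10^8 km; r₂ = 3.95 × 1.496×10^8 = 5.9092×10^8 km.
Semi-major axis of the transfer orbit: a_t = (1.24916×10^8 + 5.9092×10^8)/2 = 3.57918×10^8 km.
The periapsis of the transfer ellipse is at r = 1.24916×10^8 km.
Vis-viva: v = √[μ(2/r − 1/a_t)] = √[1.327×10^11 × (2/1.24916×10^8 − 1/3.57918×10^8)] = 41.88 km/s.

v = 41.9 km/s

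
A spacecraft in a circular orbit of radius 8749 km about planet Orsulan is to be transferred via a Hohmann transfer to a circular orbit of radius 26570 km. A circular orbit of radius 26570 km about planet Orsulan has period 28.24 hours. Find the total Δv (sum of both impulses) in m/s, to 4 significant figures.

Δv = 1135 m/s

From Kepler's third law T² = 4π²r³/μ at r = 26570 km, T = 28.24 hours = 28.24 × 3600 s = 1.01664×10^5 s: μ = 4π²r³/T² = 71647.3 km³/s².
Semi-major axis of the transfer orbit: a_t = (8749 + 26570)/2 = 17659.5 km.
Circular speed at r₁: v₁ = √(μ/r₁) = √(71647.3/8749) = 2.8617 km/s.
On the transfer ellipse at r₁, vis-viva gives v_p = √[μ(2/r₁ − 1/a_t)] = 3.5102 km/s.
First burn Δv₁ = |v_p − v₁| = 0.6485 km/s.
At r₂, v₂ = √(μ/r₂) = 1.6421 km/s.
Transfer-orbit speed at r₂: v_a = √[μ(2/r₂ − 1/a_t)] = 1.1558 km/s.
Second burn Δv₂ = |v₂ − v_a| = 0.4863 km/s.
Δv = Δv₁ + Δv₂ = 0.6485 + 0.4863 = 1.135 km/s.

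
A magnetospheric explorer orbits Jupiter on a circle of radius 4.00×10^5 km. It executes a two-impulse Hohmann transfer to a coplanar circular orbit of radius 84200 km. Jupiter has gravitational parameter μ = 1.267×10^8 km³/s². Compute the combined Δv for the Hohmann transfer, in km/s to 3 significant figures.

Δv = 18.4 km/s

Semi-major axis of the transfer orbit: a_t = (4.000×10^5 + 84200)/2 = 2.421×10^5 km.
Circular speed at r₁: v₁ = √(μ/r₁) = √(1.267×10^8/4.000×10^5) = 17.7975 km/s.
Transfer-orbit speed at r₁ (v² = μ(2/r − 1/a)): v_a = √[μ(2/r₁ − 1/a_t)] = 10.4958 km/s.
First burn Δv₁ = |v_a − v₁| = 7.302 km/s.
At r₂, v₂ = √(μ/r₂) = 38.79 km/s.
Transfer-orbit speed at r₂: v_p = √[μ(2/r₂ − 1/a_t)] = 49.86 km/s.
Second burn Δv₂ = |v₂ − v_p| = 11.07 km/s.
Total Δv = Δv₁ + Δv₂ = 18.37 km/s.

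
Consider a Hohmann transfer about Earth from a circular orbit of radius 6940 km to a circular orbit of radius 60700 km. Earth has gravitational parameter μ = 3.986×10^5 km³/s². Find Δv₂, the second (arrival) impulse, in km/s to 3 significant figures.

Semi-major axis of the transfer orbit: a_t = (6940 + 60700)/2 = 33820 km.
On the circular orbit at r = 60700 km, v_c = √(μ/r) = 2.563 km/s.
Vis-viva on the transfer ellipse at r = 60700 km gives v_t = √[μ(2/r − 1/a_t)] = 1.161 km/s.
Δv₂ = |v_t − v_c| = |1.161 − 2.563| = 1.402 km/s.

Δv₂ = 1.40 km/s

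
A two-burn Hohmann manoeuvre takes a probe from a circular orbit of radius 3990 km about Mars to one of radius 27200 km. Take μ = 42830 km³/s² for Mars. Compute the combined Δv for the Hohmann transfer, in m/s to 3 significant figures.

Semi-major axis of the transfer orbit: a_t = (3990 + 27200)/2 = 15595 km.
Circular speed at r₁: v₁ = √(μ/r₁) = √(42830/3990) = 3.276 km/s.
Transfer-orbit speed at r₁ (vis-viva equation): v_p = √[μ(2/r₁ − 1/a_t)] = 4.327 km/s.
First burn Δv₁ = |v_p − v₁| = 1.051 km/s.
Circular speed at r₂: v₂ = √(μ/r₂) = 1.2548 km/s.
Transfer-orbit speed at r₂: v_a = √[μ(2/r₂ − 1/a_t)] = 0.63472 km/s.
Second burn Δv₂ = |v₂ − v_a| = 0.6201 km/s.
Total Δv = Δv₁ + Δv₂ = 1.671 km/s.

Δv = 1670 m/s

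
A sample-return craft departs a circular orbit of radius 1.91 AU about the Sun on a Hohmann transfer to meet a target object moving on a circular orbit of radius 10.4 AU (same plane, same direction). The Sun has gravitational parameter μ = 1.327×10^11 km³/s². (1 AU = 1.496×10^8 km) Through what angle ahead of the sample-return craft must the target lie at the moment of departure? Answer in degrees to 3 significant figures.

φ = 98.0°

In km: r₁ = 1.91 × 1.496×10^8 = 2.85736×10^8 km; r₂ = 10.4 × 1.496×10^8 = 1.55584×10^9 km.
The Hohmann ellipse has a_t = (r₁ + r₂)/2 = 9.20788×10^8 km.
The half-period of the transfer ellipse is t = π√(a_t³/μ) = 2.40965×10^8 s.
The target's mean motion on its circular orbit is ω₂ = √(μ/r₂³) = 5.93592×10^-9 rad/s.
Angle swept by the target during transfer: ω₂·t = 1.43035 rad = 81.953°.
The sample-return craft traverses 180° on the transfer ellipse, so the target must lead by 180° − 81.953° = 98.0°.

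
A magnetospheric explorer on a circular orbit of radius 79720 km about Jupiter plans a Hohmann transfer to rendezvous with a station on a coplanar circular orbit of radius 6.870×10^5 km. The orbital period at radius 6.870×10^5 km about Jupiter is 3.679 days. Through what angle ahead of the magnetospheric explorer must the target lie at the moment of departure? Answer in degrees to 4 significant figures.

φ = 105.0°

From Kepler's third law T² = 4π²r³/μ at r = 6.870×10^5 km, T = 3.679 days = 3.679 × 86400 s = 3.178656×10^5 s: μ = 4π²r³/T² = 1.26690×10^8 km³/s².
Transfer-ellipse semi-major axis a_t = (r₁ + r₂)/2 = (79720 + 6.870×10^5)/2 = 3.8336×10^5 km.
Transfer time t = π√(a_t³/μ) = 66250 s.
The target's mean motion on its circular orbit is ω₂ = √(μ/r₂³) = 1.9767×10^-5 rad/s.
Angle swept by the target during transfer: ω₂·t = 1.3096 rad = 75.03°.
The magnetospheric explorer traverses 180° on the transfer ellipse, so the target must lead by 180° − 75.03° = 105.0°.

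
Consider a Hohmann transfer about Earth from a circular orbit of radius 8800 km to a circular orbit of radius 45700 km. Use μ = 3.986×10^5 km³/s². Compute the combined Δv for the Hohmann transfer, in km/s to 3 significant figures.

Δv = 3.26 km/s

The Hohmann ellipse has a_t = (r₁ + r₂)/2 = 27250 km.
Circular speed at r₁: v₁ = √(μ/r₁) = √(3.986×10^5/8800) = 6.730 km/s.
On the transfer ellipse at r₁, vis-viva equation gives v_p = √[μ(2/r₁ − 1/a_t)] = 8.716 km/s.
First burn Δv₁ = |v_p − v₁| = 1.986 km/s.
At r₂, v₂ = √(μ/r₂) = 2.953 km/s.
Transfer-orbit speed at r₂: v_a = √[μ(2/r₂ − 1/a_t)] = 1.678 km/s.
Second burn Δv₂ = |v₂ − v_a| = 1.275 km/s.
Δv = Δv₁ + Δv₂ = 1.986 + 1.275 = 3.261 km/s.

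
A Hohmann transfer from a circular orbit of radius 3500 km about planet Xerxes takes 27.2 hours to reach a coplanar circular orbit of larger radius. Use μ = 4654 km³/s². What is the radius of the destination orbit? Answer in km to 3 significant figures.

r₂ = 29600 km

Transfer time t = 27.2 hours = 97920 s, and t = π√(a_t³/μ).
So a_t = (μ t²/π²)^(1/3) = (4654 × (97920)² / π²)^(1/3) = 16536 km.
Since a_t = (r₁ + r₂)/2, r₂ = 2a_t − r₁ = 2×16536 − 3500 = 29572 km.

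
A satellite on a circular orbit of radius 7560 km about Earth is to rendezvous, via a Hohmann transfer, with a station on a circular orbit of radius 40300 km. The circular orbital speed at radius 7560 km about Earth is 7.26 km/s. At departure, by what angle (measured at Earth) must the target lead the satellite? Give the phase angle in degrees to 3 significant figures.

From the circular-orbit relation v² = μ/r at r = 7560 km: μ = v²r = (7.26)² × 7560 = 3.98469×10^5 km³/s².
The Hohmann ellipse has a_t = (r₁ + r₂)/2 = 23930 km.
Transfer time t = π√(a_t³/μ) = 18423 s.
Target angular speed ω₂ = √(μ/r₂³) = 7.8026×10^-5 rad/s.
Angle swept by the target during transfer: ω₂·t = 1.4375 rad = 82.36°.
Arrival is 180° from departure on the ellipse, so φ = 180° − 82.36° = 97.6°.

φ = 97.6°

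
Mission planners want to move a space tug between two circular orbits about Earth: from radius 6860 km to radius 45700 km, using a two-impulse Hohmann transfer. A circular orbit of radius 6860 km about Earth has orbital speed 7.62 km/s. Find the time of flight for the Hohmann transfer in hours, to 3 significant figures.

From the circular-orbit relation v² = μ/r at r = 6860 km: μ = v²r = (7.62)² × 6860 = 3.98322×10^5 km³/s².
The Hohmann ellipse has a_t = (r₁ + r₂)/2 = 26280 km.
By Kepler's third law the transfer-orbit period is T = 2π√(a_t³/μ), so t = T/2 = 21210 s.
Converting: 21210 s ÷ 3600 s/hour = 5.89 hours.

t = 5.89 hours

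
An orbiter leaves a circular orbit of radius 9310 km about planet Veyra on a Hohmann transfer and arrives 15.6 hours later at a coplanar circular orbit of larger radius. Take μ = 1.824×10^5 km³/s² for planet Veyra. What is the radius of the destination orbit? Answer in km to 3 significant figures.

Transfer time t = 15.6 hours = 56160 s, and t = π√(a_t³/μ).
So a_t = (μ t²/π²)^(1/3) = (1.824×10^5 × (56160)² / π²)^(1/3) = 38773 km.
Since a_t = (r₁ + r₂)/2, r₂ = 2a_t − r₁ = 2×38773 − 9310 = 68236 km.

r₂ = 68200 km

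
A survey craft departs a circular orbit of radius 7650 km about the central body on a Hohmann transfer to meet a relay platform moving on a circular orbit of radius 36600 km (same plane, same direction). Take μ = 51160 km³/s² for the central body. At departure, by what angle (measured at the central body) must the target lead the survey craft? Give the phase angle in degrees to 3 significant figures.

Transfer-ellipse semi-major axis a_t = (r₁ + r₂)/2 = (7650 + 36600)/2 = 22125 km.
The half-period of the transfer ellipse is t = π√(a_t³/μ) = 45710 s.
The target's mean motion on its circular orbit is ω₂ = √(μ/r₂³) = 3.2303×10^-5 rad/s.
Angle swept by the target during transfer: ω₂·t = 1.4766 rad = 84.60°.
The survey craft traverses 180° on the transfer ellipse, so the target must lead by 180° − 84.60° = 95.4°.

φ = 95.4°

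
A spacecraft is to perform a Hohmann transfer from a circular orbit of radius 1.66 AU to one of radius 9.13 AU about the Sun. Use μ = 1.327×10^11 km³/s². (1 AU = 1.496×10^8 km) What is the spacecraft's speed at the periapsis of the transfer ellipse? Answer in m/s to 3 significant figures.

v = 30100 m/s

In km: r₁ = 1.66 × 1.496×10^8 = 2.48336×10^8 km; r₂ = 9.13 × 1.496×10^8 = 1.365848×10^9 km.
Transfer-ellipse semi-major axis a_t = (r₁ + r₂)/2 = (2.48336×10^8 + 1.365848×10^9)/2 = 8.07092×10^8 km.
The periapsis of the transfer ellipse is at r = 2.48336×10^8 km.
Applying v² = μ(2/r − 1/a_t): v = 30.07 km/s.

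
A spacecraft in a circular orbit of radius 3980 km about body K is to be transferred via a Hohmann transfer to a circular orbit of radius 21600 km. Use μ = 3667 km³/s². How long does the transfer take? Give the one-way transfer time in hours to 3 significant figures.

Semi-major axis of the transfer orbit: a_t = (3980 + 21600)/2 = 12790 km.
Transfer time t = π√(a_t³/μ) = π√((12790)³ / 3667) = 75040 s.
Converting: 75040 s ÷ 3600 s/hour = 20.8 hours.

t = 20.8 hours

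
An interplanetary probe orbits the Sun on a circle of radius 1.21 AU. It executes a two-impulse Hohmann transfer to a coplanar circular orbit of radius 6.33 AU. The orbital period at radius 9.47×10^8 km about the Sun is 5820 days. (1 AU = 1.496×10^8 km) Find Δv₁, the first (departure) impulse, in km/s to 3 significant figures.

From Kepler's third law T² = 4π²r³/μ at r = 9.47×10^8 km, T = 5820 days = 5820 × 86400 s = 5.02848×10^8 s: μ = 4π²r³/T² = 1.32598×10^11 km³/s².
In km: r₁ = 1.21 × 1.496×10^8 = 1.81016×10^8 km; r₂ = 6.33 × 1.496×10^8 = 9.46968×10^8 km.
The Hohmann ellipse has a_t = (r₁ + r₂)/2 = 5.63992×10^8 km.
On the circular orbit at r = 1.81016×10^8 km, v_c = √(μ/r) = 27.065 km/s.
Transfer-orbit speed at the same r (vis-viva, a = a_t): v_t = √[μ(2/r − 1/a_t)] = 35.070 km/s.
Δv₁ = |v_t − v_c| = |35.070 − 27.065| = 8.005 km/s.

Δv₁ = 8.01 km/s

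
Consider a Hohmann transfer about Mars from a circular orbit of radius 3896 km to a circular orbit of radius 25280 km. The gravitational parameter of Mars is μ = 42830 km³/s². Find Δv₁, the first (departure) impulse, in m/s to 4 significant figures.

Semi-major axis of the transfer orbit: a_t = (3896 + 25280)/2 = 14588 km.
On the circular orbit at r = 3896 km, v_c = √(μ/r) = 3.316 km/s.
Vis-viva on the transfer ellipse at r = 3896 km gives v_t = √[μ(2/r − 1/a_t)] = 4.365 km/s.
Δv₁ = |v_t − v_c| = |4.365 − 3.316| = 1.049 km/s.

Δv₁ = 1049 m/s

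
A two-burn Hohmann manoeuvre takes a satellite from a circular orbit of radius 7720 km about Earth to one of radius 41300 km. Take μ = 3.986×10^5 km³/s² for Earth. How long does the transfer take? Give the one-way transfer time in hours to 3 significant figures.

t = 5.30 hours

The Hohmann ellipse has a_t = (r₁ + r₂)/2 = 24510 km.
Transfer time t = π√(a_t³/μ) = π√((24510)³ / 3.986×10^5) = 19090 s.
Converting: 19090 s ÷ 3600 s/hour = 5.30 hours.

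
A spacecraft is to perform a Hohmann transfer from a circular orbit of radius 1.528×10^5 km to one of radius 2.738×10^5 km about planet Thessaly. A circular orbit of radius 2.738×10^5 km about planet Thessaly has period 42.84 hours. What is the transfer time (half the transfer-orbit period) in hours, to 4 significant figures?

From Kepler's third law T² = 4π²r³/μ at r = 2.738×10^5 km, T = 42.84 hours = 42.84 × 3600 s = 1.54224×10^5 s: μ = 4π²r³/T² = 3.40687×10^7 km³/s².
The Hohmann ellipse has a_t = (r₁ + r₂)/2 = 2.133×10^5 km.
Transfer time t = π√(a_t³/μ) = π√((2.133×10^5)³ / 3.40687×10^7) = 53020 s.
Converting: 53020 s ÷ 3600 s/hour = 14.73 hours.

t = 14.73 hours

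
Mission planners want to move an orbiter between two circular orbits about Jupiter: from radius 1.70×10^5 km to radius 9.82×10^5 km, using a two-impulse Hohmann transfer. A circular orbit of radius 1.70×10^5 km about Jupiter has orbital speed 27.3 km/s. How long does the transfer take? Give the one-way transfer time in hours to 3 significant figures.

t = 33.9 hours

From the circular-orbit relation v² = μ/r at r = 1.70×10^5 km: μ = v²r = (27.3)² × 1.70×10^5 = 1.26699×10^8 km³/s².
Transfer-ellipse semi-major axis a_t = (r₁ + r₂)/2 = (1.700×10^5 + 9.820×10^5)/2 = 5.760×10^5 km.
Transfer time t = π√(a_t³/μ) = π√((5.760×10^5)³ / 1.26699×10^8) = 1.220×10^5 s.
Converting: 1.220×10^5 s ÷ 3600 s/hour = 33.9 hours.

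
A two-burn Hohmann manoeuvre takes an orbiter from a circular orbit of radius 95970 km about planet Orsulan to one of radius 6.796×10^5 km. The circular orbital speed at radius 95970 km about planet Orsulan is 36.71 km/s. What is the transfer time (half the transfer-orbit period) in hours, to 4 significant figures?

t = 18.53 hours

From the circular-orbit relation v² = μ/r at r = 95970 km: μ = v²r = (36.71)² × 95970 = 1.29331×10^8 km³/s².
Transfer-ellipse semi-major axis a_t = (r₁ + r₂)/2 = (95970 + 6.796×10^5)/2 = 3.87785×10^5 km.
Half the transfer-orbit period gives t = π√(a_t³/μ) = 66710 s.
Converting: 66710 s ÷ 3600 s/hour = 18.53 hours.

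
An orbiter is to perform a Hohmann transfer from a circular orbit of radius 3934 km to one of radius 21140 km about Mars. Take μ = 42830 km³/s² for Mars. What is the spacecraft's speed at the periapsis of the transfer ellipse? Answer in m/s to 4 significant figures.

v = 4285 m/s

Semi-major axis of the transfer orbit: a_t = (3934 + 21140)/2 = 12537 km.
At periapsis, r = 3934 km.
Applying v² = μ(2/r − 1/a_t): v = 4.285 km/s.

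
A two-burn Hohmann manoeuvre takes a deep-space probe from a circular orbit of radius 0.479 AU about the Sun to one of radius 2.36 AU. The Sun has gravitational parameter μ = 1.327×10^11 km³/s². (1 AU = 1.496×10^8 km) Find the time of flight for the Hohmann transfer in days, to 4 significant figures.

t = 308.9 days

In km: r₁ = 0.479 × 1.496×10^8 = 7.16584×10^7 km; r₂ = 2.36 × 1.496×10^8 = 3.53056×10^8 km.
Transfer-ellipse semi-major axis a_t = (r₁ + r₂)/2 = (7.16584×10^7 + 3.53056×10^8)/2 = 2.123572×10^8 km.
By Kepler's third law the transfer-orbit period is T = 2π√(a_t³/μ), so t = T/2 = 2.669×10^7 s.
Converting: 2.669×10^7 s ÷ 86400 s/day = 308.9 days.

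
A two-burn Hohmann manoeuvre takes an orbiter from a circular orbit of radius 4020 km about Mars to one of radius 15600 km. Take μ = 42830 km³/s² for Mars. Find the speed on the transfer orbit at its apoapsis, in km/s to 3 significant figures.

Semi-major axis of the transfer orbit: a_t = (4020 + 15600)/2 = 9810 km.
The apoapsis of the transfer ellipse is at r = 15600 km.
Vis-viva: v = √[μ(2/r − 1/a_t)] = √[42830 × (2/15600 − 1/9810)] = 1.061 km/s.

v = 1.06 km/s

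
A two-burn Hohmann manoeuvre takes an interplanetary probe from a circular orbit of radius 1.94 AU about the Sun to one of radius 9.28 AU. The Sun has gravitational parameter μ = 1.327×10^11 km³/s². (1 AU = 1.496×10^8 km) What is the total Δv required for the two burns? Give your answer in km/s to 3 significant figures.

Δv = 10.1 km/s

In km: r₁ = 1.94 × 1.496×10^8 = 2.90224×10^8 km; r₂ = 9.28 × 1.496×10^8 = 1.388288×10^9 km.
The Hohmann ellipse has a_t = (r₁ + r₂)/2 = 8.39256×10^8 km.
Circular speed at r₁: v₁ = √(μ/r₁) = √(1.327×10^11/2.90224×10^8) = 21.383 km/s.
On the transfer ellipse at r₁, vis-viva equation gives v_p = √[μ(2/r₁ − 1/a_t)] = 27.502 km/s.
First burn Δv₁ = |v_p − v₁| = 6.119 km/s.
Circular speed at r₂: v₂ = √(μ/r₂) = 9.77678 km/s.
Transfer-orbit speed at r₂: v_a = √[μ(2/r₂ − 1/a_t)] = 5.74930 km/s.
Second burn Δv₂ = |v₂ − v_a| = 4.027 km/s.
Δv = Δv₁ + Δv₂ = 6.119 + 4.027 = 10.15 km/s.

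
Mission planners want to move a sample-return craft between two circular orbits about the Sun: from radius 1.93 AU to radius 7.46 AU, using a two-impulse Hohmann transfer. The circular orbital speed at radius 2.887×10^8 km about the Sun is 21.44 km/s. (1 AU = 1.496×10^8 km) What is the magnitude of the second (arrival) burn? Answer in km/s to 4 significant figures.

From the circular-orbit relation v² = μ/r at r = 2.887×10^8 km: μ = v²r = (21.44)² × 2.887×10^8 = 1.32708×10^11 km³/s².
In km: r₁ = 1.93 × 1.496×10^8 = 2.88728×10^8 km; r₂ = 7.46 × 1.496×10^8 = 1.116016×10^9 km.
Transfer-ellipse semi-major axis a_t = (r₁ + r₂)/2 = (2.88728×10^8 + 1.116016×10^9)/2 = 7.02372×10^8 km.
On the circular orbit at r = 1.116016×10^9 km, v_c = √(μ/r) = 10.905 km/s.
Transfer-orbit speed at the same r (vis-viva, a = a_t): v_t = √[μ(2/r − 1/a_t)] = 6.9916 km/s.
Δv₂ = |v_t − v_c| = |6.9916 − 10.905| = 3.913 km/s.

Δv₂ = 3.913 km/s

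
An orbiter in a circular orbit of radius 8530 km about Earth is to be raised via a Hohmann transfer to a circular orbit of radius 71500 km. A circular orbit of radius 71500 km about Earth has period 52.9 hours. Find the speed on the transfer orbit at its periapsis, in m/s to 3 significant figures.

v = 9130 m/s

From Kepler's third law T² = 4π²r³/μ at r = 71500 km, T = 52.9 hours = 52.9 × 3600 s = 1.9044×10^5 s: μ = 4π²r³/T² = 3.97889×10^5 km³/s².
The Hohmann ellipse has a_t = (r₁ + r₂)/2 = 40015 km.
At periapsis, r = 8530 km.
Vis-viva: v = √[μ(2/r − 1/a_t)] = √[3.97889×10^5 × (2/8530 − 1/40015)] = 9.130 km/s.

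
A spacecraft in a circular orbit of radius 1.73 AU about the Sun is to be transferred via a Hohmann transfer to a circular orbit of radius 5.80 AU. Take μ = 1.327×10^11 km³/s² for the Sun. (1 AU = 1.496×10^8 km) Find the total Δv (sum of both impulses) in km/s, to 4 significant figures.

In km: r₁ = 1.73 × 1.496×10^8 = 2.58808×10^8 km; r₂ = 5.80 × 1.496×10^8 = 8.6768×10^8 km.
Transfer-ellipse semi-major axis a_t = (r₁ + r₂)/2 = (2.58808×10^8 + 8.6768×10^8)/2 = 5.63244×10^8 km.
At r₁ the circular-orbit speed is v₁ = √(μ/r₁) = 22.644 km/s.
On the transfer ellipse at r₁, vis-viva equation gives v_p = √[μ(2/r₁ − 1/a_t)] = 28.105 km/s.
First burn Δv₁ = |v_p − v₁| = 5.461 km/s.
At r₂, v₂ = √(μ/r₂) = 12.367 km/s.
Transfer-orbit speed at r₂: v_a = √[μ(2/r₂ − 1/a_t)] = 8.3829 km/s.
Second burn Δv₂ = |v₂ − v_a| = 3.984 km/s.
Δv = Δv₁ + Δv₂ = 5.461 + 3.984 = 9.445 km/s.

Δv = 9.445 km/s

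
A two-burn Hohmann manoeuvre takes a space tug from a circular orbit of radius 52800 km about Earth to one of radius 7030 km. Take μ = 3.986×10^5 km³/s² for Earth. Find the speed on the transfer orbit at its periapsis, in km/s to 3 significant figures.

v = 10.0 km/s

Semi-major axis of the transfer orbit: a_t = (52800 + 7030)/2 = 29915 km.
The periapsis of the transfer ellipse is at r = 7030 km.
From the vis-viva equation, v = √[μ(2/r − 1/a_t)] = 10.00 km/s.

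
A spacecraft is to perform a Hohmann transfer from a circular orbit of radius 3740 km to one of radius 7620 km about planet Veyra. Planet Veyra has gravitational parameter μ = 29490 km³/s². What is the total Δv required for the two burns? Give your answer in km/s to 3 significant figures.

Δv = 0.815 km/s

Semi-major axis of the transfer orbit: a_t = (3740 + 7620)/2 = 5680 km.
At r₁ the circular-orbit speed is v₁ = √(μ/r₁) = 2.8080 km/s.
On the transfer ellipse at r₁, vis-viva gives v_p = √[μ(2/r₁ − 1/a_t)] = 3.2524 km/s.
First burn Δv₁ = |v_p − v₁| = 0.4444 km/s.
Circular speed at r₂: v₂ = √(μ/r₂) = 1.96725 km/s.
Transfer-orbit speed at r₂: v_a = √[μ(2/r₂ − 1/a_t)] = 1.59633 km/s.
Second burn Δv₂ = |v₂ − v_a| = 0.3709 km/s.
Total Δv = Δv₁ + Δv₂ = 0.8153 km/s.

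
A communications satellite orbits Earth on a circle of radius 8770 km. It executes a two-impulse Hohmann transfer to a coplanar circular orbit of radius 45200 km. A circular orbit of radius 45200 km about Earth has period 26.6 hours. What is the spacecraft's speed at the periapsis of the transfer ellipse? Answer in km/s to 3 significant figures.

v = 8.71 km/s

From Kepler's third law T² = 4π²r³/μ at r = 45200 km, T = 26.6 hours = 26.6 × 3600 s = 95760 s: μ = 4π²r³/T² = 3.97564×10^5 km³/s².
Transfer-ellipse semi-major axis a_t = (r₁ + r₂)/2 = (8770 + 45200)/2 = 26985 km.
At periapsis, r = 8770 km.
Applying v² = μ(2/r − 1/a_t): v = 8.714 km/s.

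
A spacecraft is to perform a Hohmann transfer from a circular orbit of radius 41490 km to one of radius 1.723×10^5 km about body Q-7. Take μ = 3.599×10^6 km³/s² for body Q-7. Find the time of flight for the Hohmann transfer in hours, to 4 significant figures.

t = 16.08 hours

Transfer-ellipse semi-major axis a_t = (r₁ + r₂)/2 = (41490 + 1.723×10^5)/2 = 1.06895×10^5 km.
By Kepler's third law the transfer-orbit period is T = 2π√(a_t³/μ), so t = T/2 = 57880 s.
Converting: 57880 s ÷ 3600 s/hour = 16.08 hours.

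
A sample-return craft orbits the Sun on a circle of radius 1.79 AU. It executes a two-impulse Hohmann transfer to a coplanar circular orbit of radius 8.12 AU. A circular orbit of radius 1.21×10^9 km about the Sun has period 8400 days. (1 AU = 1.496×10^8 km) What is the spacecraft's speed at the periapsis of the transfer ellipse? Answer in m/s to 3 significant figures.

From Kepler's third law T² = 4π²r³/μ at r = 1.21×10^9 km, T = 8400 days = 8400 × 86400 s = 7.2576×10^8 s: μ = 4π²r³/T² = 1.32779×10^11 km³/s².
In km: r₁ = 1.79 × 1.496×10^8 = 2.67784×10^8 km; r₂ = 8.12 × 1.496×10^8 = 1.214752×10^9 km.
The Hohmann ellipse has a_t = (r₁ + r₂)/2 = 7.41268×10^8 km.
The periapsis of the transfer ellipse is at r = 2.67784×10^8 km.
Applying v² = μ(2/r − 1/a_t): v = 28.51 km/s.

v = 28500 m/s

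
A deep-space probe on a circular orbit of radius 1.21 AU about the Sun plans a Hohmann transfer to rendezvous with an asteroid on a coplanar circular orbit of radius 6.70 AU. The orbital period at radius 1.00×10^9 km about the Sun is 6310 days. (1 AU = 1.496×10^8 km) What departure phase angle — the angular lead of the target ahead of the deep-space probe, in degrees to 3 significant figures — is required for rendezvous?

φ = 98.4°

From Kepler's third law T² = 4π²r³/μ at r = 1.00×10^9 km, T = 6310 days = 6310 × 86400 s = 5.45184×10^8 s: μ = 4π²r³/T² = 1.32823×10^11 km³/s².
In km: r₁ = 1.21 × 1.496×10^8 = 1.81016×10^8 km; r₂ = 6.70 × 1.496×10^8 = 1.00232×10^9 km.
The Hohmann ellipse has a_t = (r₁ + r₂)/2 = 5.91668×10^8 km.
Transfer time t = π√(a_t³/μ) = 1.2406×10^8 s.
Target angular speed ω₂ = √(μ/r₂³) = 1.1485×10^-8 rad/s.
Angle swept by the target during transfer: ω₂·t = 1.4248 rad = 81.64°.
The deep-space probe traverses 180° on the transfer ellipse, so the target must lead by 180° − 81.64° = 98.4°.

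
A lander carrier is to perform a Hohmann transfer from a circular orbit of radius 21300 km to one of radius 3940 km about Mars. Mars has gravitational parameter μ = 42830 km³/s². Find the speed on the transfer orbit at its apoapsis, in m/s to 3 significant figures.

v = 792 m/s

Semi-major axis of the transfer orbit: a_t = (21300 + 3940)/2 = 12620 km.
The apoapsis of the transfer ellipse is at r = 21300 km.
Applying v² = μ(2/r − 1/a_t): v = 0.7923 km/s.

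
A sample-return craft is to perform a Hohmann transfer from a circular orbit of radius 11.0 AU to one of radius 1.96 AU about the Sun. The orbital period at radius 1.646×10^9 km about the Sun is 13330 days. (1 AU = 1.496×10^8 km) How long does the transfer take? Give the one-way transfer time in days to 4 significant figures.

From Kepler's third law T² = 4π²r³/μ at r = 1.646×10^9 km, T = 13330 days = 13330 × 86400 s = 1.151712×10^9 s: μ = 4π²r³/T² = 1.32728×10^11 km³/s².
In km: r₁ = 11.0 × 1.496×10^8 = 1.6456×10^9 km; r₂ = 1.96 × 1.496×10^8 = 2.93216×10^8 km.
Transfer-ellipse semi-major axis a_t = (r₁ + r₂)/2 = (1.6456×10^9 + 2.93216×10^8)/2 = 9.69408×10^8 km.
Half the transfer-orbit period gives t = π√(a_t³/μ) = 2.6027×10^8 s.
Converting: 2.6027×10^8 s ÷ 86400 s/day = 3012 days.

t = 3012 days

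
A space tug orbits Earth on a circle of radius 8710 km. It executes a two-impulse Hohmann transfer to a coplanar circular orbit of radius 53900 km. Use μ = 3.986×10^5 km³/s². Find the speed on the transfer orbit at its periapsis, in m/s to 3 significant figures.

Transfer-ellipse semi-major axis a_t = (r₁ + r₂)/2 = (8710 + 53900)/2 = 31305 km.
The periapsis of the transfer ellipse is at r = 8710 km.
Applying v² = μ(2/r − 1/a_t): v = 8.877 km/s.

v = 8880 m/s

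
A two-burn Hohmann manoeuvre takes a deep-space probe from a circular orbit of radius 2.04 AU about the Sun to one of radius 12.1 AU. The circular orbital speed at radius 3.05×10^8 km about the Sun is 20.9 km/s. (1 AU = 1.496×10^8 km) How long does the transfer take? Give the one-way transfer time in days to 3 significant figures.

From the circular-orbit relation v² = μ/r at r = 3.05×10^8 km: μ = v²r = (20.9)² × 3.05×10^8 = 1.33227×10^11 km³/s².
In km: r₁ = 2.04 × 1.496×10^8 = 3.05184×10^8 km; r₂ = 12.1 × 1.496×10^8 = 1.81016×10^9 km.
The Hohmann ellipse has a_t = (r₁ + r₂)/2 = 1.057672×10^9 km.
Transfer time t = π√(a_t³/μ) = π√((1.057672×10^9)³ / 1.33227×10^11) = 2.961×10^8 s.
Converting: 2.961×10^8 s ÷ 86400 s/day = 3430 days.

t = 3430 days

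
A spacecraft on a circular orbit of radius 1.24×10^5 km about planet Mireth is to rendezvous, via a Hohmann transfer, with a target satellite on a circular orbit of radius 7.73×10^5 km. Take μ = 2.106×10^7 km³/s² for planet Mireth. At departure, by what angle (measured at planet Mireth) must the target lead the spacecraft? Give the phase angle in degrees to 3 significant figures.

Semi-major axis of the transfer orbit: a_t = (1.240×10^5 + 7.730×10^5)/2 = 4.485×10^5 km.
The half-period of the transfer ellipse is t = π√(a_t³/μ) = 2.0562×10^5 s.
The target's mean motion on its circular orbit is ω₂ = √(μ/r₂³) = 6.7524×10^-6 rad/s.
Angle swept by the target during transfer: ω₂·t = 1.3884 rad = 79.55°.
The spacecraft traverses 180° on the transfer ellipse, so the target must lead by 180° − 79.55° = 100°.

φ = 100°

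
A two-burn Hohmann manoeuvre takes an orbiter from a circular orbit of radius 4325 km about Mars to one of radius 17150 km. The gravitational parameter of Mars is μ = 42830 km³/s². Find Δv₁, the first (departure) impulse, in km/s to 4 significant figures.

Δv₁ = 0.8302 km/s

The Hohmann ellipse has a_t = (r₁ + r₂)/2 = 10737.5 km.
Circular speed at r = 4325 km: v_c = √(μ/r) = 3.1469 km/s.
Vis-viva on the transfer ellipse at r = 4325 km gives v_t = √[μ(2/r − 1/a_t)] = 3.9771 km/s.
Δv₁ = |v_t − v_c| = |3.9771 − 3.1469| = 0.8302 km/s.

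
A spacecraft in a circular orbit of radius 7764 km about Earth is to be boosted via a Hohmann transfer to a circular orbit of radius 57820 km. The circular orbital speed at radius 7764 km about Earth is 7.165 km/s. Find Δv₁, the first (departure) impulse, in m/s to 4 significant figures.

From the circular-orbit relation v² = μ/r at r = 7764 km: μ = v²r = (7.165)² × 7764 = 3.98582×10^5 km³/s².
Transfer-ellipse semi-major axis a_t = (r₁ + r₂)/2 = (7764 + 57820)/2 = 32792 km.
Circular speed at r = 7764 km: v_c = √(μ/r) = 7.165 km/s.
Transfer-orbit speed at the same r (vis-viva, a = a_t): v_t = √[μ(2/r − 1/a_t)] = 9.514 km/s.
Δv₁ = |v_t − v_c| = |9.514 − 7.165| = 2.349 km/s.

Δv₁ = 2349 m/s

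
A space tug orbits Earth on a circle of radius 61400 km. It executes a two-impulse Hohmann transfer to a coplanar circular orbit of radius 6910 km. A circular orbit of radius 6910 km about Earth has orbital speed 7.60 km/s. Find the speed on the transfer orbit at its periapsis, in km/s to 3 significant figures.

From the circular-orbit relation v² = μ/r at r = 6910 km: μ = v²r = (7.60)² × 6910 = 3.99122×10^5 km³/s².
The Hohmann ellipse has a_t = (r₁ + r₂)/2 = 34155 km.
The periapsis of the transfer ellipse is at r = 6910 km.
Vis-viva: v = √[μ(2/r − 1/a_t)] = √[3.99122×10^5 × (2/6910 − 1/34155)] = 10.19 km/s.

v = 10.2 km/s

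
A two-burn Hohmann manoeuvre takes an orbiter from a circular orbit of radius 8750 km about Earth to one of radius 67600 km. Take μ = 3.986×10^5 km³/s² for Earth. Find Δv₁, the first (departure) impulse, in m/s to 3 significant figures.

Semi-major axis of the transfer orbit: a_t = (8750 + 67600)/2 = 38175 km.
Circular speed at r = 8750 km: v_c = √(μ/r) = 6.749 km/s.
Transfer-orbit speed at the same r (vis-viva, a = a_t): v_t = √[μ(2/r − 1/a_t)] = 8.981 km/s.
Δv₁ = |v_t − v_c| = |8.981 − 6.749| = 2.232 km/s.

Δv₁ = 2230 m/s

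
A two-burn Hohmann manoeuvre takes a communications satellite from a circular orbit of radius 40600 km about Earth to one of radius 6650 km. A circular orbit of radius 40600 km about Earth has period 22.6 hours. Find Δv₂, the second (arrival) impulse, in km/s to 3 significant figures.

From Kepler's third law T² = 4π²r³/μ at r = 40600 km, T = 22.6 hours = 22.6 × 3600 s = 81360 s: μ = 4π²r³/T² = 3.99131×10^5 km³/s².
Semi-major axis of the transfer orbit: a_t = (40600 + 6650)/2 = 23625 km.
On the circular orbit at r = 6650 km, v_c = √(μ/r) = 7.7472 km/s.
Transfer-orbit speed at the same r (vis-viva, a = a_t): v_t = √[μ(2/r − 1/a_t)] = 10.156 km/s.
Δv₂ = |v_t − v_c| = |10.156 − 7.7472| = 2.409 km/s.

Δv₂ = 2.41 km/s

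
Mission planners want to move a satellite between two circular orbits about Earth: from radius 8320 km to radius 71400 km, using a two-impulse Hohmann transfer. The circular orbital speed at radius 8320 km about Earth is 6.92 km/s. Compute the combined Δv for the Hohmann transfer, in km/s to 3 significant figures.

From the circular-orbit relation v² = μ/r at r = 8320 km: μ = v²r = (6.92)² × 8320 = 3.98415×10^5 km³/s².
The Hohmann ellipse has a_t = (r₁ + r₂)/2 = 39860 km.
At r₁ the circular-orbit speed is v₁ = √(μ/r₁) = 6.920 km/s.
On the transfer ellipse at r₁, vis-viva gives v_p = √[μ(2/r₁ − 1/a_t)] = 9.262 km/s.
First burn Δv₁ = |v_p − v₁| = 2.342 km/s.
At r₂, v₂ = √(μ/r₂) = 2.362 km/s.
Transfer-orbit speed at r₂: v_a = √[μ(2/r₂ − 1/a_t)] = 1.079 km/s.
Second burn Δv₂ = |v₂ − v_a| = 1.283 km/s.
Δv = Δv₁ + Δv₂ = 2.342 + 1.283 = 3.625 km/s.

Δv = 3.62 km/s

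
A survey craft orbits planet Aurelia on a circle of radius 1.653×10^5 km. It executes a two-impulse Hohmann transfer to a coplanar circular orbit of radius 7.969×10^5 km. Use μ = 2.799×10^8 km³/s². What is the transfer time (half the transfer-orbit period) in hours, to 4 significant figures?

Semi-major axis of the transfer orbit: a_t = (1.653×10^5 + 7.969×10^5)/2 = 4.811×10^5 km.
Transfer time t = π√(a_t³/μ) = π√((4.811×10^5)³ / 2.799×10^8) = 62660 s.
Converting: 62660 s ÷ 3600 s/hour = 17.41 hours.

t = 17.41 hours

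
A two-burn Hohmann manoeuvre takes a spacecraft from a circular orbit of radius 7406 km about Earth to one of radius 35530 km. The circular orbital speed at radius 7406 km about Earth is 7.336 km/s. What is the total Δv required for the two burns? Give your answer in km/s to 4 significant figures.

Δv = 3.484 km/s

From the circular-orbit relation v² = μ/r at r = 7406 km: μ = v²r = (7.336)² × 7406 = 3.98568×10^5 km³/s².
The Hohmann ellipse has a_t = (r₁ + r₂)/2 = 21468 km.
At r₁ the circular-orbit speed is v₁ = √(μ/r₁) = 7.336 km/s.
On the transfer ellipse at r₁, v² = μ(2/r − 1/a) gives v_p = √[μ(2/r₁ − 1/a_t)] = 9.438 km/s.
First burn Δv₁ = |v_p − v₁| = 2.102 km/s.
At r₂, v₂ = √(μ/r₂) = 3.349 km/s.
Transfer-orbit speed at r₂: v_a = √[μ(2/r₂ − 1/a_t)] = 1.967 km/s.
Second burn Δv₂ = |v₂ − v_a| = 1.382 km/s.
Δv = Δv₁ + Δv₂ = 2.102 + 1.382 = 3.484 km/s.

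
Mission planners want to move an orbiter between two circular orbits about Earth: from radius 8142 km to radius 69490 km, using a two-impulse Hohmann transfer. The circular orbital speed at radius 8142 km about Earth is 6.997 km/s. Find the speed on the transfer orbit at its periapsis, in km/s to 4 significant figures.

v = 9.362 km/s

From the circular-orbit relation v² = μ/r at r = 8142 km: μ = v²r = (6.997)² × 8142 = 3.98616×10^5 km³/s².
The Hohmann ellipse has a_t = (r₁ + r₂)/2 = 38816 km.
At periapsis, r = 8142 km.
Applying v² = μ(2/r − 1/a_t): v = 9.362 km/s.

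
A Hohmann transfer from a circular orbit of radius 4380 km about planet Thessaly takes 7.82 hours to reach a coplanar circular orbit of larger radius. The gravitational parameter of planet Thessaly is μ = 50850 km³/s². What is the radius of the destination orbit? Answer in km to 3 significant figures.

r₂ = 27600 km

Transfer time t = 7.82 hours = 28152 s, and t = π√(a_t³/μ).
So a_t = (μ t²/π²)^(1/3) = (50850 × (28152)² / π²)^(1/3) = 15983 km.
Since a_t = (r₁ + r₂)/2, r₂ = 2a_t − r₁ = 2×15983 − 4380 = 27586 km.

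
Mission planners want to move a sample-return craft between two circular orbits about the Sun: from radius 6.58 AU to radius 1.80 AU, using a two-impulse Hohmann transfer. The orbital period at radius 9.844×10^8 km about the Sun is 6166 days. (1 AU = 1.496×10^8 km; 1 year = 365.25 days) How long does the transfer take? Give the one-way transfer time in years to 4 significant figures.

From Kepler's third law T² = 4π²r³/μ at r = 9.844×10^8 km, T = 6166 days = 6166 × 86400 s = 5.327424×10^8 s: μ = 4π²r³/T² = 1.32691×10^11 km³/s².
In km: r₁ = 6.58 × 1.496×10^8 = 9.84368×10^8 km; r₂ = 1.80 × 1.496×10^8 = 2.6928×10^8 km.
The Hohmann ellipse has a_t = (r₁ + r₂)/2 = 6.26824×10^8 km.
By Kepler's third law the transfer-orbit period is T = 2π√(a_t³/μ), so t = T/2 = 1.3535×10^8 s.
Converting: 1.3535×10^8 s ÷ 3.15576×10^7 s/year (365.25 × 86400) = 4.289 years.

t = 4.289 years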